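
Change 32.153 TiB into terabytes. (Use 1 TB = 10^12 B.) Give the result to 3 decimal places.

35.353 TB

1 tebibyte = 1.09951 terabytes.
Then 32.153 × 1.09951 ≈ 35.353 TB.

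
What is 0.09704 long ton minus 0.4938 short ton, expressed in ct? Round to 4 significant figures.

-1.747e+6 carats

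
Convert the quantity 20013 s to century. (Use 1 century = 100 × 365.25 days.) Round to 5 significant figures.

6.3417 × 10^-6 century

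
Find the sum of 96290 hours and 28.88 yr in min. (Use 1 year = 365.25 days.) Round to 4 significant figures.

2.097 × 10^7 min

96290 h = 5.77740 × 10^6 min and 28.88 yr = 1.51897 × 10^7 min.
5.77740 × 10^6 + 1.51897 × 10^7 ≈ 2.097 × 10^7 min.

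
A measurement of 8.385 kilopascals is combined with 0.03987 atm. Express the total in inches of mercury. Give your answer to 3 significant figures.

8.385 kPa = 2.47609 inHg and 0.03987 atm = 1.19296 inHg.
2.47609 + 1.19296 ≈ 3.67 inHg.

3.67 inHg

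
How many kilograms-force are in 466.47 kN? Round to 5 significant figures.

1 kilonewton = 101.972 kgf.
Thus 466.47 × 101.972 ≈ 47567 kgf.

47567 kgf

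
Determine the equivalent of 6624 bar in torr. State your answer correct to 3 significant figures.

1 bar = 750.062 torr.
Thus 6624 × 750.062 ≈ 4.97e+6 torr.

4.97e+6 torr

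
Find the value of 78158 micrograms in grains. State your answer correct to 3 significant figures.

1 microgram = 1.54324 × 10^-5 grains.
78158 × 1.54324 × 10^-5 ≈ 1.21 gr.

1.21 gr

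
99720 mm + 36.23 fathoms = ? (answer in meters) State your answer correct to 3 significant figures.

166 m

99720 mm = 99.7200 m and 36.23 fathom = 66.2574 m.
99.7200 + 66.2574 ≈ 166 m.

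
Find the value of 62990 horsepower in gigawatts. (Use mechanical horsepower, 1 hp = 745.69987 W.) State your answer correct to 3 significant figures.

1 horsepower = 7.45700 × 10^-7 GW.
So 62990 × 7.45700 × 10^-7 ≈ 0.0470 GW.

0.0470 gigawatts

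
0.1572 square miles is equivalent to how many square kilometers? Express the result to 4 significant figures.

0.4071 km²

1 square mile = 2.58999 km².
Then 0.1572 × 2.58999 ≈ 0.4071 km².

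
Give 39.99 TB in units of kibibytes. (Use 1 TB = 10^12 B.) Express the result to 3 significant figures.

3.91e+10 KiB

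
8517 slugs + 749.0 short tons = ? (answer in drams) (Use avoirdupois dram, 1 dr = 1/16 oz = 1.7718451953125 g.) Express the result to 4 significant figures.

4.536e+8 drams

8517 slug = 7.01508e+7 dr and 749.0 short ton = 3.83488e+8 dr.
7.01508e+7 + 3.83488e+8 ≈ 4.536e+8 dr.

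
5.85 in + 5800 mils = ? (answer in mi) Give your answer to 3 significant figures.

0.000184 mi

5.85 in = 9.23295 × 10^-5 mi and 5800 mil = 9.15404 × 10^-5 mi.
9.23295 × 10^-5 + 9.15404 × 10^-5 ≈ 0.000184 mi.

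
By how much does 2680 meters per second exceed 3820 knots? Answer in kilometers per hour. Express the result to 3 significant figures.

2570 kilometers per hour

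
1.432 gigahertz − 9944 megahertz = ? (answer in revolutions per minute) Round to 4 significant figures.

-5.107 × 10^11 rpm

1.432 GHz = 8.59200 × 10^10 rpm and 9944 MHz = 5.96640 × 10^11 rpm.
8.59200 × 10^10 − 5.96640 × 10^11 ≈ -5.107 × 10^11 rpm.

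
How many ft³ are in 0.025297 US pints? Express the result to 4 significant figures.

1 US pint = 0.0167101 ft³.
Thus 0.025297 × 0.0167101 ≈ 0.0004227 ft³.

0.0004227 cubic feet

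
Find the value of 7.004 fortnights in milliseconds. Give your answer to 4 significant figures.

1 fortnight = 1.20960e+9 ms.
So 7.004 × 1.20960e+9 ≈ 8.472e+9 ms.

8.472e+9 ms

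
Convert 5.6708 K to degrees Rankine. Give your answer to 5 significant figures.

°R = K × 9/5.
Applying the formula gives 10.207 °R.

10.207 degrees Rankine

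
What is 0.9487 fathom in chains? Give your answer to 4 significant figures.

0.08625 chain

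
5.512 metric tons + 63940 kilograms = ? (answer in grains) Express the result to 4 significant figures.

1.072 × 10^9 grains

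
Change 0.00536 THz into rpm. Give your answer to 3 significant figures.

1 terahertz = 6.00000e+13 revolutions per minute.
Thus 0.00536 × 6.00000e+13 ≈ 3.22e+11 rpm.

3.22e+11 rpm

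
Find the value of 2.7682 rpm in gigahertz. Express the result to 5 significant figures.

4.6137 × 10^-11 gigahertz

1 rpm = 1.66667 × 10^-11 gigahertz.
Then 2.7682 × 1.66667 × 10^-11 ≈ 4.6137 × 10^-11 GHz.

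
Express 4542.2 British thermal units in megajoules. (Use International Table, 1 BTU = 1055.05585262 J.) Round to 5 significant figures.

1 British thermal unit = 0.00105506 megajoules.
Then 4542.2 × 0.00105506 ≈ 4.7923 MJ.

4.7923 MJ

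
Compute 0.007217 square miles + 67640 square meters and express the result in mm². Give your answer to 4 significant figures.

8.633 × 10^10 square millimeters

0.007217 mi² = 1.86919 × 10^10 mm² and 67640 m² = 6.76400 × 10^10 mm².
1.86919 × 10^10 + 6.76400 × 10^10 ≈ 8.633 × 10^10 mm².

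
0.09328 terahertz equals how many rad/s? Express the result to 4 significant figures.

5.861e+11 rad/s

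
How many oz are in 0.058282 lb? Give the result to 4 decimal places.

0.9325 oz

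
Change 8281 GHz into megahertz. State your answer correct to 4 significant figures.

8.281e+6 MHz

1 gigahertz = 1000.00 megahertz.
Thus 8281 × 1000.00 ≈ 8.281e+6 MHz.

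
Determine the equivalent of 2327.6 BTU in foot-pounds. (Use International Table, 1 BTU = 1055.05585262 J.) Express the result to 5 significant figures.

1 British thermal unit = 778.169 ft·lbf.
So 2327.6 × 778.169 ≈ 1.8113e+6 ft·lbf.

1.8113e+6 foot-pounds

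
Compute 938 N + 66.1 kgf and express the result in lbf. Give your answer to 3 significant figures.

938 N = 210.871 lbf and 66.1 kgf = 145.726 lbf.
210.871 + 145.726 ≈ 357 lbf.

357 lbf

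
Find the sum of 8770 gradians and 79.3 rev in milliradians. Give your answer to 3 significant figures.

636000 milliradians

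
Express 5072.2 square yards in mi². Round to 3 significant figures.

0.00164 mi²

1 square yard = 3.22831e-7 mi².
Then 5072.2 × 3.22831e-7 ≈ 0.00164 mi².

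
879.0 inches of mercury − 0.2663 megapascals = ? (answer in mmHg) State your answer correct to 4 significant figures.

20330 millimeters of mercury

879.0 inHg = 22326.6 mmHg and 0.2663 MPa = 1997.41 mmHg.
22326.6 − 1997.41 ≈ 20330 mmHg.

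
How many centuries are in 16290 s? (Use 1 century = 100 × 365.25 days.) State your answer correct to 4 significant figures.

1 s = 3.16881e-10 century.
Thus 16290 × 3.16881e-10 ≈ 5.162e-6 century.

5.162e-6 centuries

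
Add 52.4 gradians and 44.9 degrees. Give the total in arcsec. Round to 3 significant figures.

52.4 grad = 169776 arcsec and 44.9 ° = 161640 arcsec.
169776 + 161640 ≈ 331000 arcsec.

331000 arcsec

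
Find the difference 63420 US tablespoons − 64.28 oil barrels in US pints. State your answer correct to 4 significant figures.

63420 US tbsp = 1981.875 US pt and 64.28 bbl = 21598.08 US pt.
1981.875 − 21598.08 ≈ -19620 US pt.

-19620 US pints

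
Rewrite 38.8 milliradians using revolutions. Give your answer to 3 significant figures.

1 mrad = 0.000159155 rev.
Then 38.8 × 0.000159155 ≈ 0.00618 rev.

0.00618 rev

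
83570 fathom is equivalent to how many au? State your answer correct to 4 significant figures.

1 fathom = 1.22248 × 10^-11 astronomical units.
Thus 83570 × 1.22248 × 10^-11 ≈ 1.022 × 10^-6 au.

1.022 × 10^-6 astronomical units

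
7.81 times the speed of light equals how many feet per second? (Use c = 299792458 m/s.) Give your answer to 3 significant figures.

1 speed of light = 9.83571 × 10^8 ft/s.
Thus 7.81 × 9.83571 × 10^8 ≈ 7.68 × 10^9 ft/s.

7.68 × 10^9 feet per second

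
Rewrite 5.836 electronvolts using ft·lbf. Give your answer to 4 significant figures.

6.896 × 10^-19 foot-pounds

1 eV = 1.18170 × 10^-19 foot-pounds.
So 5.836 × 1.18170 × 10^-19 ≈ 6.896 × 10^-19 ft·lbf.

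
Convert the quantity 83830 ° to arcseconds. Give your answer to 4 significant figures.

1 ° = 3600.00 arcsec.
So 83830 × 3600.00 ≈ 3.018e+8 arcsec.

3.018e+8 arcsec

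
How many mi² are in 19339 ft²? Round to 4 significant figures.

0.0006937 square miles

1 square foot = 3.58701e-8 mi².
19339 × 3.58701e-8 ≈ 0.0006937 mi².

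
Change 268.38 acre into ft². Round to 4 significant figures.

1 acre = 43560.0 square feet.
Thus 268.38 × 43560.0 ≈ 1.169 × 10^7 ft².

1.169 × 10^7 ft²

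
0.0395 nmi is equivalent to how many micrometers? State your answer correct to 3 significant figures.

7.32 × 10^7 micrometers

1 nmi = 1.85200 × 10^9 μm.
So 0.0395 × 1.85200 × 10^9 ≈ 7.32 × 10^7 μm.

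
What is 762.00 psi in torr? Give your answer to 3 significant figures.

39400 torr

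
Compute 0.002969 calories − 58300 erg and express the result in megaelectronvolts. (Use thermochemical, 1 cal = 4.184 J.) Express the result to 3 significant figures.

4.11e+10 MeV

0.002969 cal = 7.75339e+10 MeV and 58300 erg = 3.63880e+10 MeV.
7.75339e+10 − 3.63880e+10 ≈ 4.11e+10 MeV.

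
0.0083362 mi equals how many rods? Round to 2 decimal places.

2.67 rod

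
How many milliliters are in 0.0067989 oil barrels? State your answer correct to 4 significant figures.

1 oil barrel = 158987 milliliters.
0.0067989 × 158987 ≈ 1081 mL.

1081 mL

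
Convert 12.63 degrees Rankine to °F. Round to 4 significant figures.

°R = °F + 459.67.
Applying the formula gives -447.0 °F.

-447.0 °F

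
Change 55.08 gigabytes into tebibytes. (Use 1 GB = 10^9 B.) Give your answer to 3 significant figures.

1 GB = 0.000909495 TiB.
So 55.08 × 0.000909495 ≈ 0.0501 TiB.

0.0501 TiB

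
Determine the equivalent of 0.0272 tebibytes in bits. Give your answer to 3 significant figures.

1 TiB = 8.79609e+12 bits.
Then 0.0272 × 8.79609e+12 ≈ 2.39e+11 bit.

2.39e+11 bits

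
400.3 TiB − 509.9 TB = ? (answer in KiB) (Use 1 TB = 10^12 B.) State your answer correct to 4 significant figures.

-6.813 × 10^10 KiB

400.3 TiB = 4.29819 × 10^11 KiB and 509.9 TB = 4.97949 × 10^11 KiB.
4.29819 × 10^11 − 4.97949 × 10^11 ≈ -6.813 × 10^10 KiB.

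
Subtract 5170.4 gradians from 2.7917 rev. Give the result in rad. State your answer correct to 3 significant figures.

2.7917 rev = 17.5408 rad and 5170.4 grad = 81.2165 rad.
17.5408 − 81.2165 ≈ -63.7 rad.

-63.7 radians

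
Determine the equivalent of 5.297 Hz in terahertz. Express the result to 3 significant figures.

1 hertz = 1.00000 × 10^-12 THz.
Then 5.297 × 1.00000 × 10^-12 ≈ 5.30 × 10^-12 THz.

5.30 × 10^-12 THz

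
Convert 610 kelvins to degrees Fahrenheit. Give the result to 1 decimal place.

638.3 degrees Fahrenheit

K = (°F + 459.67) × 5/9.
Applying the formula gives 638.3 °F.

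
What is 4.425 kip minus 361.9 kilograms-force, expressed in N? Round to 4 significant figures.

4.425 kip = 19683.4 N and 361.9 kgf = 3549.03 N.
19683.4 − 3549.03 ≈ 16130 N.

16130 N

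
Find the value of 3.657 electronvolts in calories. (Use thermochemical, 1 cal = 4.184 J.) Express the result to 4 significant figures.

1.400e-19 cal

1 eV = 3.82929e-20 cal.
Thus 3.657 × 3.82929e-20 ≈ 1.400e-19 cal.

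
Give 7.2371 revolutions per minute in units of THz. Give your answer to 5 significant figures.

1 revolution per minute = 1.66667 × 10^-14 THz.
So 7.2371 × 1.66667 × 10^-14 ≈ 1.2062 × 10^-13 THz.

1.2062 × 10^-13 THz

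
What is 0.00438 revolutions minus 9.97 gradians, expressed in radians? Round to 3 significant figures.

-0.129 rad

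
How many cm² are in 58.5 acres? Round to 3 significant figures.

1 acre = 4.04686e+7 square centimeters.
Thus 58.5 × 4.04686e+7 ≈ 2.37e+9 cm².

2.37e+9 cm²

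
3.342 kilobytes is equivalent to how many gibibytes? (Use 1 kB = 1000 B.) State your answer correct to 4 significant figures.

3.112e-6 GiB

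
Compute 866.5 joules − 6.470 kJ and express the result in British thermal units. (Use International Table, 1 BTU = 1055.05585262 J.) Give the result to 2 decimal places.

866.5 J = 0.821284 BTU and 6.470 kJ = 6.13238 BTU.
0.821284 − 6.13238 ≈ -5.31 BTU.

-5.31 British thermal units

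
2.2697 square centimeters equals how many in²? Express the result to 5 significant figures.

0.35180 in²

1 cm² = 0.155000 in².
Then 2.2697 × 0.155000 ≈ 0.35180 in².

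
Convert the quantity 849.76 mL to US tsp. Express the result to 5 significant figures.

1 milliliter = 0.202884 US teaspoons.
849.76 × 0.202884 ≈ 172.40 US tsp.

172.40 US tsp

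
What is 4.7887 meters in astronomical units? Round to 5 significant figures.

1 m = 6.68459e-12 astronomical units.
So 4.7887 × 6.68459e-12 ≈ 3.2010e-11 au.

3.2010e-11 au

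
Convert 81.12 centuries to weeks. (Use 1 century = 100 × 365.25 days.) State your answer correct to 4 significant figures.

423300 weeks

1 century = 5217.86 wk.
Thus 81.12 × 5217.86 ≈ 423300 wk.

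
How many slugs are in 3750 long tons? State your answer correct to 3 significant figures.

261000 slugs

1 long ton = 69.6213 slugs.
Then 3750 × 69.6213 ≈ 261000 slug.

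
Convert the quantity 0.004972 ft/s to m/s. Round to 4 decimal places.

0.0015 m/s

1 foot per second = 0.304800 m/s.
So 0.004972 × 0.304800 ≈ 0.0015 m/s.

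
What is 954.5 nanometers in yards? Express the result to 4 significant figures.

1 nm = 1.09361e-9 yd.
Then 954.5 × 1.09361e-9 ≈ 1.044e-6 yd.

1.044e-6 yards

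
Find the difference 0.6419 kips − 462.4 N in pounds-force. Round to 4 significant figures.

537.9 pounds-force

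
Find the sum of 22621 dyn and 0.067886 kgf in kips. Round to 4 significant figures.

0.0002005 kips

22621 dyn = 5.08540e-5 kip and 0.067886 kgf = 0.000149663 kip.
5.08540e-5 + 0.000149663 ≈ 0.0002005 kip.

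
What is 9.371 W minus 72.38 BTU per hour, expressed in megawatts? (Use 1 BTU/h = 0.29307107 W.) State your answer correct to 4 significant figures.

-1.184e-5 megawatts

9.371 W = 9.37100e-6 MW and 72.38 BTU/h = 2.12125e-5 MW.
9.37100e-6 − 2.12125e-5 ≈ -1.184e-5 MW.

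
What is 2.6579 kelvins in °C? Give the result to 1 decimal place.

K = °C + 273.15.
Applying the formula gives -270.5 °C.

-270.5 °C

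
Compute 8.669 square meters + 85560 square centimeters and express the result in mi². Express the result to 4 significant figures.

8.669 m² = 3.34712 × 10^-6 mi² and 85560 cm² = 3.30349 × 10^-6 mi².
3.34712 × 10^-6 + 3.30349 × 10^-6 ≈ 6.651 × 10^-6 mi².

6.651 × 10^-6 square miles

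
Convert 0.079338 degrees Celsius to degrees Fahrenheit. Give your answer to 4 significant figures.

32.14 degrees Fahrenheit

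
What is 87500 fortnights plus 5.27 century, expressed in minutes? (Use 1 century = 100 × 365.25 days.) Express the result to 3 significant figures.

2.04 × 10^9 min

87500 fortnight = 1.76400 × 10^9 min and 5.27 century = 2.77181 × 10^8 min.
1.76400 × 10^9 + 2.77181 × 10^8 ≈ 2.04 × 10^9 min.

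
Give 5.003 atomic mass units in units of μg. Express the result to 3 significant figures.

1 u = 1.66054e-18 micrograms.
So 5.003 × 1.66054e-18 ≈ 8.31e-18 μg.

8.31e-18 micrograms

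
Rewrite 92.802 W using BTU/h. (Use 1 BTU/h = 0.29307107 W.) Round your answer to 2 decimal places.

316.65 BTU/h

1 W = 3.41214 BTU per hour.
92.802 × 3.41214 ≈ 316.65 BTU/h.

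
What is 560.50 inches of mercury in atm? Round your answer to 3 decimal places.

18.733 atmospheres

1 inHg = 0.0334211 atm.
560.50 × 0.0334211 ≈ 18.733 atm.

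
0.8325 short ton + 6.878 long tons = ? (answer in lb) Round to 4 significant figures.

0.8325 short ton = 1665.00 lb and 6.878 long ton = 15406.7 lb.
1665.00 + 15406.7 ≈ 17070 lb.

17070 pounds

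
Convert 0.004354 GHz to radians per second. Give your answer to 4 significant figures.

1 gigahertz = 6.28319 × 10^9 rad/s.
0.004354 × 6.28319 × 10^9 ≈ 2.736 × 10^7 rad/s.

2.736 × 10^7 rad/s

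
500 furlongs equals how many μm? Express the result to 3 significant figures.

1.01e+11 μm

1 furlong = 2.01168e+8 μm.
Thus 500 × 2.01168e+8 ≈ 1.01e+11 μm.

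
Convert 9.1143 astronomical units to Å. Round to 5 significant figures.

1.3635e+22 Å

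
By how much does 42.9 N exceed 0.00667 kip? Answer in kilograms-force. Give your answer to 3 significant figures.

1.35 kilograms-force

42.9 N = 4.37458 kgf and 0.00667 kip = 3.02546 kgf.
4.37458 − 3.02546 ≈ 1.35 kgf.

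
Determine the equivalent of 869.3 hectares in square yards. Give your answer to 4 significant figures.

1 ha = 11959.9 yd².
869.3 × 11959.9 ≈ 1.040 × 10^7 yd².

1.040 × 10^7 yd²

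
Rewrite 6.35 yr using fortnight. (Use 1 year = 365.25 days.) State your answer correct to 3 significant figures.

1 yr = 26.0893 fortnights.
6.35 × 26.0893 ≈ 166 fortnight.

166 fortnight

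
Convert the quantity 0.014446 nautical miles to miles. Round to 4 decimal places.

0.0166 mi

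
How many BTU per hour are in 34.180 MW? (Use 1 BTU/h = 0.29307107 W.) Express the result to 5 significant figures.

1 MW = 3.41214 × 10^6 BTU/h.
Thus 34.180 × 3.41214 × 10^6 ≈ 1.1663 × 10^8 BTU/h.

1.1663 × 10^8 BTU/h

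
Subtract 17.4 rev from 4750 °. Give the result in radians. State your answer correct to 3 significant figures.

4750 ° = 82.9031 rad and 17.4 rev = 109.327 rad.
82.9031 − 109.327 ≈ -26.4 rad.

-26.4 rad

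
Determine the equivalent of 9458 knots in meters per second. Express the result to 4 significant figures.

4866 m/s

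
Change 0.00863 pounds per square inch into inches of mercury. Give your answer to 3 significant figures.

1 pound per square inch = 2.03602 inches of mercury.
Thus 0.00863 × 2.03602 ≈ 0.0176 inHg.

0.0176 inHg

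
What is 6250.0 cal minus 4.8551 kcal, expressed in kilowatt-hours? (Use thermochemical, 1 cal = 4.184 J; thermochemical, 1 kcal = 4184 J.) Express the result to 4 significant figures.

0.001621 kilowatt-hours

6250.0 cal = 0.00726389 kWh and 4.8551 kcal = 0.00564271 kWh.
0.00726389 − 0.00564271 ≈ 0.001621 kWh.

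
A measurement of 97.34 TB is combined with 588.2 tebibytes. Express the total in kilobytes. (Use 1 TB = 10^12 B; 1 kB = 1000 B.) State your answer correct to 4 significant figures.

97.34 TB = 9.73400 × 10^10 kB and 588.2 TiB = 6.46733 × 10^11 kB.
9.73400 × 10^10 + 6.46733 × 10^11 ≈ 7.441 × 10^11 kB.

7.441 × 10^11 kilobytes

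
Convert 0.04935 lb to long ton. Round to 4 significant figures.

2.203 × 10^-5 long ton

1 pound = 0.000446429 long ton.
Then 0.04935 × 0.000446429 ≈ 2.203 × 10^-5 long ton.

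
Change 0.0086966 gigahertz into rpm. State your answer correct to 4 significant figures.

1 GHz = 6.00000e+10 revolutions per minute.
Thus 0.0086966 × 6.00000e+10 ≈ 5.218e+8 rpm.

5.218e+8 rpm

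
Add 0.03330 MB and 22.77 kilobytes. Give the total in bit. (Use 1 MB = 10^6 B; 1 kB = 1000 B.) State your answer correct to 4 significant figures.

0.03330 MB = 266400 bit and 22.77 kB = 182160 bit.
266400 + 182160 ≈ 448600 bit.

448600 bits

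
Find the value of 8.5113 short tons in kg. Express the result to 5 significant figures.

7721.3 kg

1 short ton = 907.185 kg.
So 8.5113 × 907.185 ≈ 7721.3 kg.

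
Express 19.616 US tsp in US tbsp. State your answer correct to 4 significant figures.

6.539 US tablespoons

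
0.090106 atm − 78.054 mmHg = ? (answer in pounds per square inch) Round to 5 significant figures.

-0.18512 pounds per square inch

0.090106 atm = 1.32419 psi and 78.054 mmHg = 1.50931 psi.
1.32419 − 1.50931 ≈ -0.18512 psi.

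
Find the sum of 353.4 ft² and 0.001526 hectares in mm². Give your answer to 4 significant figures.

4.809 × 10^7 square millimeters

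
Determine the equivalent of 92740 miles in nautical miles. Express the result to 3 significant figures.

80600 nmi

1 mile = 0.868976 nautical miles.
Thus 92740 × 0.868976 ≈ 80600 nmi.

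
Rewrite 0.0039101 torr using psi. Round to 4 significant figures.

7.561e-5 psi

1 torr = 0.0193368 psi.
Then 0.0039101 × 0.0193368 ≈ 7.561e-5 psi.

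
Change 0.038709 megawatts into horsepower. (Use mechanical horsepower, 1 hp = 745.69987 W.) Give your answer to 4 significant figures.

1 megawatt = 1341.02 hp.
So 0.038709 × 1341.02 ≈ 51.91 hp.

51.91 hp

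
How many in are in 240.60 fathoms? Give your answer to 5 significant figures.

17323 in

1 fathom = 72.0000 in.
240.60 × 72.0000 ≈ 17323 in.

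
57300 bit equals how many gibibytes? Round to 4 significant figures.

1 bit = 1.16415e-10 gibibytes.
So 57300 × 1.16415e-10 ≈ 6.671e-6 GiB.

6.671e-6 GiB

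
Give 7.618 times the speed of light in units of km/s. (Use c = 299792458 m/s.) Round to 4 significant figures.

2.284e+6 km/s

1 speed of light = 299792 kilometers per second.
7.618 × 299792 ≈ 2.284e+6 km/s.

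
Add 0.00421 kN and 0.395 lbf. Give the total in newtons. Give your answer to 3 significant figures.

0.00421 kN = 4.21000 N and 0.395 lbf = 1.75705 N.
4.21000 + 1.75705 ≈ 5.97 N.

5.97 N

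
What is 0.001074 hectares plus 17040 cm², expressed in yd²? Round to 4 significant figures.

14.88 yd²

0.001074 ha = 12.8449 yd² and 17040 cm² = 2.03797 yd².
12.8449 + 2.03797 ≈ 14.88 yd².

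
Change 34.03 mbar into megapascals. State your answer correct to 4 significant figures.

1 millibar = 0.000100000 MPa.
34.03 × 0.000100000 ≈ 0.003403 MPa.

0.003403 MPa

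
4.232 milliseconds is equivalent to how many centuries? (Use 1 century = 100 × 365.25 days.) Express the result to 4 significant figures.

1.341 × 10^-12 centuries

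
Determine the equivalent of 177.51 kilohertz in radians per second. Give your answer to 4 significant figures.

1 kHz = 6283.19 rad/s.
Thus 177.51 × 6283.19 ≈ 1.115e+6 rad/s.

1.115e+6 radians per second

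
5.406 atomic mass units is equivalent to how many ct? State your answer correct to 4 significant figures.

1 u = 8.30270 × 10^-24 ct.
So 5.406 × 8.30270 × 10^-24 ≈ 4.488 × 10^-23 ct.

4.488 × 10^-23 ct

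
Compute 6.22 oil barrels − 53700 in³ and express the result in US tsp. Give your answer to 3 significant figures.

22100 US teaspoons

6.22 bbl = 200632 US tsp and 53700 in³ = 178535 US tsp.
200632 − 178535 ≈ 22100 US tsp.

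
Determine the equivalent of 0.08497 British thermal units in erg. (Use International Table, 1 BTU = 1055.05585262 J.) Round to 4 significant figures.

1 British thermal unit = 1.05506e+10 erg.
So 0.08497 × 1.05506e+10 ≈ 8.965e+8 erg.

8.965e+8 ergs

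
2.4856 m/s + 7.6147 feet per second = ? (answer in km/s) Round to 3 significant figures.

0.00481 kilometers per second

2.4856 m/s = 0.00248560 km/s and 7.6147 ft/s = 0.00232096 km/s.
0.00248560 + 0.00232096 ≈ 0.00481 km/s.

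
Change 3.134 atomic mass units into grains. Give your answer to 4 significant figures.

8.031e-23 gr

1 u = 2.56260e-23 grains.
Then 3.134 × 2.56260e-23 ≈ 8.031e-23 gr.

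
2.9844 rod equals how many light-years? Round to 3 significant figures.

1.59e-15 ly

1 rod = 5.31587e-16 ly.
Thus 2.9844 × 5.31587e-16 ≈ 1.59e-15 ly.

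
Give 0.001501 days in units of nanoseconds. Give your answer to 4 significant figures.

1.297 × 10^11 ns

1 day = 8.64000 × 10^13 nanoseconds.
Thus 0.001501 × 8.64000 × 10^13 ≈ 1.297 × 10^11 ns.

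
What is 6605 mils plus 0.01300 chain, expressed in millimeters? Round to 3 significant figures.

429 mm

6605 mil = 167.767 mm and 0.01300 chain = 261.518 mm.
167.767 + 261.518 ≈ 429 mm.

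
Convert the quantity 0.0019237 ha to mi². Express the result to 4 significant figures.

7.427 × 10^-6 square miles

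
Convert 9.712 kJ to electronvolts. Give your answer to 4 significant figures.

6.062e+22 eV

1 kJ = 6.24151e+21 electronvolts.
Then 9.712 × 6.24151e+21 ≈ 6.062e+22 eV.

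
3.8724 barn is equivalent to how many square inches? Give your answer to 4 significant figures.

1 barn = 1.55000 × 10^-25 in².
So 3.8724 × 1.55000 × 10^-25 ≈ 6.002 × 10^-25 in².

6.002 × 10^-25 in²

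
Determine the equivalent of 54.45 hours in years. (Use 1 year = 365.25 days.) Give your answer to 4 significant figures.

1 h = 0.000114077 yr.
54.45 × 0.000114077 ≈ 0.006211 yr.

0.006211 yr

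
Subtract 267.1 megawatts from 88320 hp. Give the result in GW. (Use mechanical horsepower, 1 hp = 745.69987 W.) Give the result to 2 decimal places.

-0.20 GW

88320 hp = 0.0658602 GW and 267.1 MW = 0.267100 GW.
0.0658602 − 0.267100 ≈ -0.20 GW.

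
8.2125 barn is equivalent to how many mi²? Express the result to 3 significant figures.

1 barn = 3.86102e-35 mi².
Thus 8.2125 × 3.86102e-35 ≈ 3.17e-34 mi².

3.17e-34 mi²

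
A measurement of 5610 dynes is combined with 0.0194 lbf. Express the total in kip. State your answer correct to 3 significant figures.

3.20e-5 kips

5610 dyn = 1.26118e-5 kip and 0.0194 lbf = 1.94000e-5 kip.
1.26118e-5 + 1.94000e-5 ≈ 3.20e-5 kip.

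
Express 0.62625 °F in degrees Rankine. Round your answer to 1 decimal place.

460.3 °R

°R = °F + 459.67.
Applying the formula gives 460.3 °R.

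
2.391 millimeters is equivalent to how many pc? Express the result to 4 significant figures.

7.749 × 10^-20 parsecs

1 mm = 3.24078 × 10^-20 parsecs.
So 2.391 × 3.24078 × 10^-20 ≈ 7.749 × 10^-20 pc.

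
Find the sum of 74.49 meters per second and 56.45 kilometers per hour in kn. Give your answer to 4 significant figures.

74.49 m/s = 144.797 kn and 56.45 km/h = 30.4806 kn.
144.797 + 30.4806 ≈ 175.3 kn.

175.3 kn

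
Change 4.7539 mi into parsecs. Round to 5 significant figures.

2.4794 × 10^-13 parsecs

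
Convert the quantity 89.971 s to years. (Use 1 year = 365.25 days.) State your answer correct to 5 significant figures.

2.8510e-6 years

1 s = 3.16881e-8 years.
Then 89.971 × 3.16881e-8 ≈ 2.8510e-6 yr.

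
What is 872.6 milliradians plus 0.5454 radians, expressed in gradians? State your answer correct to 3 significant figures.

872.6 mrad = 55.5514 grad and 0.5454 rad = 34.7212 grad.
55.5514 + 34.7212 ≈ 90.3 grad.

90.3 gradians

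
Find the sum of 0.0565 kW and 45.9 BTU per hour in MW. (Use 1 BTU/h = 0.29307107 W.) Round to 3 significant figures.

0.0565 kW = 5.65000 × 10^-5 MW and 45.9 BTU/h = 1.34520 × 10^-5 MW.
5.65000 × 10^-5 + 1.34520 × 10^-5 ≈ 7.00 × 10^-5 MW.

7.00 × 10^-5 megawatts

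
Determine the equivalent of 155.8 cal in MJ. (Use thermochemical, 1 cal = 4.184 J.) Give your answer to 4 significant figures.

1 calorie = 4.18400 × 10^-6 megajoules.
So 155.8 × 4.18400 × 10^-6 ≈ 0.0006519 MJ.

0.0006519 MJ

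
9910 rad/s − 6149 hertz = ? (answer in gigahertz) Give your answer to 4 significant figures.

9910 rad/s = 1.57723e-6 GHz and 6149 Hz = 6.14900e-6 GHz.
1.57723e-6 − 6.14900e-6 ≈ -4.572e-6 GHz.

-4.572e-6 GHz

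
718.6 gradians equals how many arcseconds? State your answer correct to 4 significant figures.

1 grad = 3240.00 arcsec.
Then 718.6 × 3240.00 ≈ 2.328e+6 arcsec.

2.328e+6 arcseconds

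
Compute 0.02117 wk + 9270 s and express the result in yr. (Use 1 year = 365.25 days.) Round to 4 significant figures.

0.0006995 years

0.02117 wk = 0.000405722 yr and 9270 s = 0.000293749 yr.
0.000405722 + 0.000293749 ≈ 0.0006995 yr.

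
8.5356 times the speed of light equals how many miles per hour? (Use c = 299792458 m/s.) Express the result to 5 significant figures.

5.7241e+9 mph

1 c = 6.70617e+8 miles per hour.
Thus 8.5356 × 6.70617e+8 ≈ 5.7241e+9 mph.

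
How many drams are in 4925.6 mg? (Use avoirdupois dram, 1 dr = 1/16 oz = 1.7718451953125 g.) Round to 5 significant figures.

2.7799 dr

1 milligram = 0.000564383 dr.
So 4925.6 × 0.000564383 ≈ 2.7799 dr.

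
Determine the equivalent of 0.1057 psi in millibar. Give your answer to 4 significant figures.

7.288 mbar

1 psi = 68.9476 mbar.
Then 0.1057 × 68.9476 ≈ 7.288 mbar.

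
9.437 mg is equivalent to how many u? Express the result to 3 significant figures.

1 mg = 6.02214 × 10^20 u.
So 9.437 × 6.02214 × 10^20 ≈ 5.68 × 10^21 u.

5.68 × 10^21 u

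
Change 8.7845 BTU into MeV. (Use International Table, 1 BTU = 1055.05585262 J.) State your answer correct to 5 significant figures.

5.7847e+16 megaelectronvolts

1 BTU = 6.58514e+15 megaelectronvolts.
So 8.7845 × 6.58514e+15 ≈ 5.7847e+16 MeV.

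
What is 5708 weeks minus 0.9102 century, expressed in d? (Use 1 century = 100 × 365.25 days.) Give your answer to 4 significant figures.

6711 d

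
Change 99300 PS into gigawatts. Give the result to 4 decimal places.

0.0730 GW

1 metric horsepower = 7.35499e-7 GW.
Thus 99300 × 7.35499e-7 ≈ 0.0730 GW.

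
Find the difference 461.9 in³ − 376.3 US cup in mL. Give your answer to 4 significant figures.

-81460 mL

461.9 in³ = 7569.18 mL and 376.3 US cup = 89028.2 mL.
7569.18 − 89028.2 ≈ -81460 mL.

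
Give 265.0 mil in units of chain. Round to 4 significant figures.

0.0003346 chain

1 mil = 1.26263e-6 chain.
265.0 × 1.26263e-6 ≈ 0.0003346 chain.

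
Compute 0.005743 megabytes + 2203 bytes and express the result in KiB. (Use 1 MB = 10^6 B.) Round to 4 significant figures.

7.760 kibibytes

0.005743 MB = 5.60840 KiB and 2203 B = 2.15137 KiB.
5.60840 + 2.15137 ≈ 7.760 KiB.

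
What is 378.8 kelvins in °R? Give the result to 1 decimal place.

°R = K × 9/5.
Applying the formula gives 681.8 °R.

681.8 degrees Rankine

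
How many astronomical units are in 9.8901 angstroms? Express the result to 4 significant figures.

1 Å = 6.68459e-22 au.
Thus 9.8901 × 6.68459e-22 ≈ 6.611e-21 au.

6.611e-21 au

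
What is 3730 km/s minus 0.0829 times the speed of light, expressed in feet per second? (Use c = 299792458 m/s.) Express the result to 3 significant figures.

-6.93e+7 ft/s

3730 km/s = 1.22375e+7 ft/s and 0.0829 c = 8.15380e+7 ft/s.
1.22375e+7 − 8.15380e+7 ≈ -6.93e+7 ft/s.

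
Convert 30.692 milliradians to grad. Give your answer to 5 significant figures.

1.9539 grad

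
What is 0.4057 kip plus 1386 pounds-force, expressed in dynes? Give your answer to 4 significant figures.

7.970e+8 dyn

0.4057 kip = 1.80464e+8 dyn and 1386 lbf = 6.16524e+8 dyn.
1.80464e+8 + 6.16524e+8 ≈ 7.970e+8 dyn.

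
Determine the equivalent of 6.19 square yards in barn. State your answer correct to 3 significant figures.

1 yd² = 8.36127e+27 barn.
Thus 6.19 × 8.36127e+27 ≈ 5.18e+28 barn.

5.18e+28 barn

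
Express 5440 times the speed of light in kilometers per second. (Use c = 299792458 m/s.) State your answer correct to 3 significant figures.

1.63e+9 kilometers per second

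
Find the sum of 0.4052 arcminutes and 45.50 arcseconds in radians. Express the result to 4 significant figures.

0.0003385 rad

0.4052 arcmin = 0.000117868 rad and 45.50 arcsec = 0.000220590 rad.
0.000117868 + 0.000220590 ≈ 0.0003385 rad.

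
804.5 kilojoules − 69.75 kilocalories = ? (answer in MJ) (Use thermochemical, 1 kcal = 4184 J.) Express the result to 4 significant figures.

0.5127 megajoules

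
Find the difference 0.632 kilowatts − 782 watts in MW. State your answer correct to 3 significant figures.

-0.000150 MW

0.632 kW = 0.000632000 MW and 782 W = 0.000782000 MW.
0.000632000 − 0.000782000 ≈ -0.000150 MW.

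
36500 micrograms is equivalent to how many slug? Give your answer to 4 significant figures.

1 μg = 6.85218e-11 slugs.
36500 × 6.85218e-11 ≈ 2.501e-6 slug.

2.501e-6 slugs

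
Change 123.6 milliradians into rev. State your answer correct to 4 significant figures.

1 milliradian = 0.000159155 rev.
Thus 123.6 × 0.000159155 ≈ 0.01967 rev.

0.01967 revolutions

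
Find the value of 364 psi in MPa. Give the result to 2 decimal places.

2.51 megapascals

1 pound per square inch = 0.00689476 MPa.
So 364 × 0.00689476 ≈ 2.51 MPa.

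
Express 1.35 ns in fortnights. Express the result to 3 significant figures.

1 nanosecond = 8.26720 × 10^-16 fortnights.
1.35 × 8.26720 × 10^-16 ≈ 1.12 × 10^-15 fortnight.

1.12 × 10^-15 fortnights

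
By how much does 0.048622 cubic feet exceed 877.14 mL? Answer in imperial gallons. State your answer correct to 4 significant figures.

0.1099 imp gal

0.048622 ft³ = 0.302858 imp gal and 877.14 mL = 0.192944 imp gal.
0.302858 − 0.192944 ≈ 0.1099 imp gal.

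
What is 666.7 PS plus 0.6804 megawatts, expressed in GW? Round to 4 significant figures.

0.001171 gigawatts

666.7 PS = 0.000490357 GW and 0.6804 MW = 0.000680400 GW.
0.000490357 + 0.000680400 ≈ 0.001171 GW.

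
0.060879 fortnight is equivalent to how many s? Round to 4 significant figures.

73640 seconds

1 fortnight = 1.20960 × 10^6 s.
So 0.060879 × 1.20960 × 10^6 ≈ 73640 s.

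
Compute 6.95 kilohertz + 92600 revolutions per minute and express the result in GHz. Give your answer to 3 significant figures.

8.49 × 10^-6 GHz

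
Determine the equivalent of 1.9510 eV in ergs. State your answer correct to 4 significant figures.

1 electronvolt = 1.60218 × 10^-12 erg.
Then 1.9510 × 1.60218 × 10^-12 ≈ 3.126 × 10^-12 erg.

3.126 × 10^-12 erg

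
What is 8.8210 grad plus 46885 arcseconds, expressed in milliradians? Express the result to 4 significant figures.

365.9 mrad

8.8210 grad = 138.560 mrad and 46885 arcsec = 227.305 mrad.
138.560 + 227.305 ≈ 365.9 mrad.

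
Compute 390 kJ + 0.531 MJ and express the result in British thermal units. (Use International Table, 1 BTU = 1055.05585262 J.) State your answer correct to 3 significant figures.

390 kJ = 369.649 BTU and 0.531 MJ = 503.291 BTU.
369.649 + 503.291 ≈ 873 BTU.

873 British thermal units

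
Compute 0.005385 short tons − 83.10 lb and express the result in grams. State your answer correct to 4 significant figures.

0.005385 short ton = 4885.19 g and 83.10 lb = 37693.5 g.
4885.19 − 37693.5 ≈ -32810 g.

-32810 grams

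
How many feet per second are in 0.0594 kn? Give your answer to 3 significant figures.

1 kn = 1.68781 ft/s.
Then 0.0594 × 1.68781 ≈ 0.100 ft/s.

0.100 ft/s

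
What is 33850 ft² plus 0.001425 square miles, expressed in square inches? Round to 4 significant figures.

1.060 × 10^7 square inches

33850 ft² = 4.87440 × 10^6 in² and 0.001425 mi² = 5.72065 × 10^6 in².
4.87440 × 10^6 + 5.72065 × 10^6 ≈ 1.060 × 10^7 in².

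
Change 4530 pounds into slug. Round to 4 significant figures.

140.8 slugs

1 pound = 0.0310810 slug.
4530 × 0.0310810 ≈ 140.8 slug.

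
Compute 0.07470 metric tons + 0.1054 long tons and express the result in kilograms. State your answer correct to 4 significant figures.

181.8 kilograms

0.07470 t = 74.7000 kg and 0.1054 long ton = 107.091 kg.
74.7000 + 107.091 ≈ 181.8 kg.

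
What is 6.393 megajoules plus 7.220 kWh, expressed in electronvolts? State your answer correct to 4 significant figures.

6.393 MJ = 3.99020 × 10^25 eV and 7.220 kWh = 1.62229 × 10^26 eV.
3.99020 × 10^25 + 1.62229 × 10^26 ≈ 2.021 × 10^26 eV.

2.021 × 10^26 eV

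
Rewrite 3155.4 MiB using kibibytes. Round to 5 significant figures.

1 MiB = 1024.00 KiB.
3155.4 × 1024.00 ≈ 3.2311e+6 KiB.

3.2311e+6 KiB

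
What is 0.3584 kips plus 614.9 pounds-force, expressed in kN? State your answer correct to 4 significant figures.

4.329 kilonewtons

0.3584 kip = 1.59424 kN and 614.9 lbf = 2.73521 kN.
1.59424 + 2.73521 ≈ 4.329 kN.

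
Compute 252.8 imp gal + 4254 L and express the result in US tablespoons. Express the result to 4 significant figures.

252.8 imp gal = 77721.6 US tbsp and 4254 L = 287690 US tbsp.
77721.6 + 287690 ≈ 365400 US tbsp.

365400 US tablespoons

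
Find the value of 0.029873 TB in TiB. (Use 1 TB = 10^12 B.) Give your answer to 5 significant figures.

1 terabyte = 0.909495 TiB.
Thus 0.029873 × 0.909495 ≈ 0.027169 TiB.

0.027169 TiB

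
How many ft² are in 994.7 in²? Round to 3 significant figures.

1 square inch = 0.00694444 square feet.
So 994.7 × 0.00694444 ≈ 6.91 ft².

6.91 ft²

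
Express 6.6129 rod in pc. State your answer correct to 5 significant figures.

1.0778 × 10^-15 parsecs

1 rod = 1.62985 × 10^-16 pc.
Thus 6.6129 × 1.62985 × 10^-16 ≈ 1.0778 × 10^-15 pc.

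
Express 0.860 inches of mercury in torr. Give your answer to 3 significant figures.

21.8 torr

1 inch of mercury = 25.4000 torr.
0.860 × 25.4000 ≈ 21.8 torr.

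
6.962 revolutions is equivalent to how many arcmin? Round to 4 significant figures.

1 revolution = 21600.0 arcmin.
6.962 × 21600.0 ≈ 150400 arcmin.

150400 arcmin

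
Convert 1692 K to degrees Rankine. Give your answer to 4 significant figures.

3046 degrees Rankine

°R = K × 9/5.
Applying the formula gives 3046 °R.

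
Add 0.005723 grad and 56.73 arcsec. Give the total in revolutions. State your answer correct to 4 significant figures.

0.005723 grad = 1.43075 × 10^-5 rev and 56.73 arcsec = 4.37731 × 10^-5 rev.
1.43075 × 10^-5 + 4.37731 × 10^-5 ≈ 5.808 × 10^-5 rev.

5.808 × 10^-5 rev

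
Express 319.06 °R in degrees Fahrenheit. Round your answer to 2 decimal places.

°R = °F + 459.67.
Applying the formula gives -140.61 °F.

-140.61 degrees Fahrenheit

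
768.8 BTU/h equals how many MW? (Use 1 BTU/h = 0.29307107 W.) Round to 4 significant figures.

0.0002253 MW

1 BTU/h = 2.93071 × 10^-7 megawatts.
Thus 768.8 × 2.93071 × 10^-7 ≈ 0.0002253 MW.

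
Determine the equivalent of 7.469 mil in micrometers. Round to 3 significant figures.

1 mil = 25.4000 micrometers.
7.469 × 25.4000 ≈ 190 μm.

190 micrometers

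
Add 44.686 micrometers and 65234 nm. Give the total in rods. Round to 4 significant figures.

44.686 μm = 8.88531e-6 rod and 65234 nm = 1.29710e-5 rod.
8.88531e-6 + 1.29710e-5 ≈ 2.186e-5 rod.

2.186e-5 rod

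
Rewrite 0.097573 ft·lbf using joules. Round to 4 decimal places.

0.1323 J

1 foot-pound = 1.35582 joules.
Then 0.097573 × 1.35582 ≈ 0.1323 J.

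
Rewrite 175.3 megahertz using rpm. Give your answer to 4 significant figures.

1 MHz = 6.00000e+7 rpm.
Thus 175.3 × 6.00000e+7 ≈ 1.052e+10 rpm.

1.052e+10 revolutions per minute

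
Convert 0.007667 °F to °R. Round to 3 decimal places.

°R = °F + 459.67.
Applying the formula gives 459.678 °R.

459.678 °R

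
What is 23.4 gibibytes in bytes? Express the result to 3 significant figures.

2.51e+10 bytes

1 GiB = 1.07374e+9 B.
Thus 23.4 × 1.07374e+9 ≈ 2.51e+10 B.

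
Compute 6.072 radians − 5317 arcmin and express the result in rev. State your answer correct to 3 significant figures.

6.072 rad = 0.966389 rev and 5317 arcmin = 0.246157 rev.
0.966389 − 0.246157 ≈ 0.720 rev.

0.720 rev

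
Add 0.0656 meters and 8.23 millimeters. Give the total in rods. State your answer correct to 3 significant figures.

0.0147 rod

0.0656 m = 0.0130438 rod and 8.23 mm = 0.00163644 rod.
0.0130438 + 0.00163644 ≈ 0.0147 rod.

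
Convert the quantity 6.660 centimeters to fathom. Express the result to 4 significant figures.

0.03642 fathoms

1 cm = 0.00546807 fathom.
6.660 × 0.00546807 ≈ 0.03642 fathom.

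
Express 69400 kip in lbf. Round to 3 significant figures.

6.94e+7 lbf

1 kip = 1000.00 lbf.
So 69400 × 1000.00 ≈ 6.94e+7 lbf.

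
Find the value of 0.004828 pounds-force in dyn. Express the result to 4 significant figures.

2148 dyn

1 lbf = 444822 dynes.
Then 0.004828 × 444822 ≈ 2148 dyn.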